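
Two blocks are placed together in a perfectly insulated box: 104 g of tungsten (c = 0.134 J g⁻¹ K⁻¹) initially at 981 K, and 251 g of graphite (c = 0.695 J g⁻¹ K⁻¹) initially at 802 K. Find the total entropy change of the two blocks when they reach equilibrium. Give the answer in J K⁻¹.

ΔS_total = 0.277 J/K

Energy balance: T_f = (m₁c₁T₁ + m₂c₂T₂)/(m₁c₁ + m₂c₂) = 815.24 K.
ΔS₁ = m₁c₁ ln(T_f/T₁) = 13.936 × ln(815.24/981) = -2.5794 J/K.
ΔS₂ = m₂c₂ ln(T_f/T₂) = 174.445 × ln(815.24/802) = 2.8568 J/K.
ΔS_total = -2.5794 + 2.8568 = 0.277 J/K.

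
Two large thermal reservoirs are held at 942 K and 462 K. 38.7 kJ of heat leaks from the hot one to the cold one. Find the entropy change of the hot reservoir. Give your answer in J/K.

ΔS_hot = -41.1 J/K

The hot reservoir loses heat Q, so ΔS_hot = −Q/T_H = −38700/942 = -41.1 J/K.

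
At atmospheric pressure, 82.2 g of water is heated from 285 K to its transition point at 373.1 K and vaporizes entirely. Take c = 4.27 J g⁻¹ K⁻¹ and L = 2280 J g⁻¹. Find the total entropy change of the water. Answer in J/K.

ΔS = 597 J/K

Warming step: ΔS₁ = m c ln(T_tr/T_i) = 82.2 × 4.27 × ln(373.1/285) = 94.54 J/K.
Phase change: ΔS₂ = +mL/T_tr = 82.2 × 2280 / 373.1 = 502.3 J/K.
ΔS_total = (94.54) + (502.3) = 597 J/K.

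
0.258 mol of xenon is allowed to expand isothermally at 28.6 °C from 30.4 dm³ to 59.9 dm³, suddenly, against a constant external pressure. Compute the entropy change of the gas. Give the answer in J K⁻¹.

Entropy is a state function, so ΔS_gas depends only on the end states.
For an isothermal ideal gas ΔS_gas = nR ln(V₂/V₁) = 0.258 × 8.314 × ln(59.9/30.4) = 1.45 J/K.

ΔS_gas = 1.45 J/K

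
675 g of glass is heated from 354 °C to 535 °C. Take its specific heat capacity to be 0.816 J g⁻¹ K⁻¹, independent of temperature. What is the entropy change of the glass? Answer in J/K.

ΔS = 140 J/K

In kelvin: T₁ = 627.15 K, T₂ = 808.15 K. ΔS = ∫dQ_rev/T = m c ln(T₂/T₁) = 675 × 0.816 × ln(808.15/627.15) = 140 J/K.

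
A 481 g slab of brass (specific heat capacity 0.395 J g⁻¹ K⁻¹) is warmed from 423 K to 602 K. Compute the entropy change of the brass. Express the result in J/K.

ΔS = ∫dQ_rev/T = m c ln(T₂/T₁) = 481 × 0.395 × ln(602/423) = 67 J/K.

ΔS = 67 J/K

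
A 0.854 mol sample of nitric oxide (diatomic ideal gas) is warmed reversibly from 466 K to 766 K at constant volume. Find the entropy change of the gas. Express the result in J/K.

ΔS = 8.82 J/K

At constant volume, ΔS = nC_V ln(T₂/T₁) with C_V = 5R/2 = 20.79 J mol⁻¹ K⁻¹.
ΔS = 0.854 × 20.79 × ln(766/466) = 8.82 J/K.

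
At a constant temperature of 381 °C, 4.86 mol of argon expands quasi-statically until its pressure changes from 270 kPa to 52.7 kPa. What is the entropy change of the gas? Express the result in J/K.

ΔS_gas = 66 J/K

For an isothermal ideal gas ΔS_gas = nR ln(P₁/P₂) = 4.86 × 8.314 × ln(270/52.7) = 66 J/K.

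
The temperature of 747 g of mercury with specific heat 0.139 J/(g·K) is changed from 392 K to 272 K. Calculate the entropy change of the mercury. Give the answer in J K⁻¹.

ΔS = ∫dQ_rev/T = m c ln(T₂/T₁) = 747 × 0.139 × ln(272/392) = -37.9 J/K.

ΔS = -37.9 J/K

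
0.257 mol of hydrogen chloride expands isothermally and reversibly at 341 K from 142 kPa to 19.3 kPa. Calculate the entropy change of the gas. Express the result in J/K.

ΔS_gas = 4.26 J/K

For an isothermal ideal gas ΔS_gas = nR ln(P₁/P₂) = 0.257 × 8.314 × ln(142/19.3) = 4.26 J/K.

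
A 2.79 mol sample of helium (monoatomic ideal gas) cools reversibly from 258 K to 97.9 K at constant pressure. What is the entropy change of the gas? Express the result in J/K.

ΔS = -56.2 J/K

At constant pressure, ΔS = nC_p ln(T₂/T₁) with C_p = 5R/2 = 20.79 J mol⁻¹ K⁻¹.
ΔS = 2.79 × 20.79 × ln(97.9/258) = -56.2 J/K.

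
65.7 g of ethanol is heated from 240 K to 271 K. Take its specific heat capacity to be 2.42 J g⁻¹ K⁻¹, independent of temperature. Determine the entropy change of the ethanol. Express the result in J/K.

ΔS = ∫dQ_rev/T = m c ln(T₂/T₁) = 65.7 × 2.42 × ln(271/240) = 19.3 J/K.

ΔS = 19.3 J/K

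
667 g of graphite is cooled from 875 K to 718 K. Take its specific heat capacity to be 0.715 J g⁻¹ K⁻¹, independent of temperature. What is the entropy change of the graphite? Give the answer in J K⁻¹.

ΔS = ∫dQ_rev/T = m c ln(T₂/T₁) = 667 × 0.715 × ln(718/875) = -94.3 J/K.

ΔS = -94.3 J/K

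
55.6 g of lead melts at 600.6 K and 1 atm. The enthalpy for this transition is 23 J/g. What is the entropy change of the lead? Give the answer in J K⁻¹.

ΔS = 2.13 J/K

Heat absorbed by the substance: Q = mL = 55.6 × 23 = 1278.8 J.
At constant T, ΔS = Q_rev/T = 1278.8 / 600.6 = 2.13 J/K.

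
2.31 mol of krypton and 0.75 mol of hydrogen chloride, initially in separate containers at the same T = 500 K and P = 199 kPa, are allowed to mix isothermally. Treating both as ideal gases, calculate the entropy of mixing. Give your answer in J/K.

Mole fractions: x_A = 2.31/3.06 = 0.755, x_B = 0.245.
ΔS_mix = −R(n_A ln x_A + n_B ln x_B) = −8.314 × (2.31 ln 0.755 + 0.75 ln 0.245) = 14.2 J/K.

ΔS_mix = 14.2 J/K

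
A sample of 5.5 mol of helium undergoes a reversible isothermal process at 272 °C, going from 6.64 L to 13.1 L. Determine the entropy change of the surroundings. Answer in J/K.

For an isothermal ideal gas ΔS_gas = nR ln(V₂/V₁) = 5.5 × 8.314 × ln(13.1/6.64) = 31.1 J/K.
The process is reversible, so ΔS_surr = −ΔS_gas = -31.1 J/K and ΔS_universe = 0.

ΔS_surr = -31.1 J/K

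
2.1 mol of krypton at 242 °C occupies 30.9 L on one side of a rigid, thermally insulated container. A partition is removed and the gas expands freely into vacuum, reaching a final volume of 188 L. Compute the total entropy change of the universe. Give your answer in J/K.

ΔS_universe = 31.5 J/K

No heat is exchanged and no work is done, so the ideal-gas temperature stays constant.
Entropy is a state function; using a reversible isothermal path, ΔS_gas = nR ln(V₂/V₁) = 2.1 × 8.314 × ln(188/30.9) = 31.5 J/K.
The insulated surroundings exchange no heat, so ΔS_surr = 0 and ΔS_universe = ΔS_gas.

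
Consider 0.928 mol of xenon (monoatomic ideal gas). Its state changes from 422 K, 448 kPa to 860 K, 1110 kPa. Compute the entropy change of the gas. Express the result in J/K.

ΔS = 6.73 J/K

ΔS = nC_p ln(T₂/T₁) − nR ln(P₂/P₁), with C_p = 5R/2 = 20.79 J mol⁻¹ K⁻¹ for a monoatomic ideal gas.
ΔS = 0.928 × [20.79 × ln(860/422) − 8.314 × ln(1110/448)] = 6.73 J/K.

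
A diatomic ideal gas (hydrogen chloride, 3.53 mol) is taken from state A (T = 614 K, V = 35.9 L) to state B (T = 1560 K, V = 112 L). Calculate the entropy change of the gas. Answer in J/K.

Entropy is a state function: ΔS = nC_V ln(T₂/T₁) + nR ln(V₂/V₁), with C_V = 5R/2 = 20.79 J mol⁻¹ K⁻¹ for a diatomic ideal gas.
ΔS = 3.53 × [20.79 × ln(1560/614) + 8.314 × ln(112/35.9)] = 102 J/K.

ΔS = 102 J/K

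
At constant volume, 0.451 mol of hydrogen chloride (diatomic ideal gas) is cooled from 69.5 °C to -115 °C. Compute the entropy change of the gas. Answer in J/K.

ΔS = -7.25 J/K

In kelvin: T₁ = 342.65 K, T₂ = 158.15 K. At constant volume, ΔS = nC_V ln(T₂/T₁) with C_V = 5R/2 = 20.79 J mol⁻¹ K⁻¹.
ΔS = 0.451 × 20.79 × ln(158.15/342.65) = -7.25 J/K.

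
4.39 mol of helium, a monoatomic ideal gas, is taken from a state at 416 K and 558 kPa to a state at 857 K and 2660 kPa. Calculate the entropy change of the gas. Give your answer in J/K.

ΔS = nC_p ln(T₂/T₁) − nR ln(P₂/P₁), with C_p = 5R/2 = 20.79 J mol⁻¹ K⁻¹ for a monoatomic ideal gas.
ΔS = 4.39 × [20.79 × ln(857/416) − 8.314 × ln(2660/558)] = 8.95 J/K.

ΔS = 8.95 J/K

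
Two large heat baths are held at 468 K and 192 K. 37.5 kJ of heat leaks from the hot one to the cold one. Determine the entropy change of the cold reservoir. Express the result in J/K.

ΔS_cold = 195 J/K

The cold reservoir gains heat Q, so ΔS_cold = +Q/T_C = 37500/192 = 195 J/K.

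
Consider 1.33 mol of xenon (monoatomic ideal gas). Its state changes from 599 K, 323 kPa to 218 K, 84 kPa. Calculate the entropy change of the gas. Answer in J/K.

ΔS = -13 J/K

ΔS = nC_p ln(T₂/T₁) − nR ln(P₂/P₁), with C_p = 5R/2 = 20.79 J mol⁻¹ K⁻¹ for a monoatomic ideal gas.
ΔS = 1.33 × [20.79 × ln(218/599) − 8.314 × ln(84/323)] = -13 J/K.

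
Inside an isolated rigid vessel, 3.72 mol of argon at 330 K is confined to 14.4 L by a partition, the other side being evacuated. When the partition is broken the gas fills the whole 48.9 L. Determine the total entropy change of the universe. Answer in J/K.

ΔS_universe = 37.8 J/K

No heat is exchanged and no work is done, so the ideal-gas temperature stays constant.
Entropy is a state function; using a reversible isothermal path, ΔS_gas = nR ln(V₂/V₁) = 3.72 × 8.314 × ln(48.9/14.4) = 37.8 J/K.
The insulated surroundings exchange no heat, so ΔS_surr = 0 and ΔS_universe = ΔS_gas.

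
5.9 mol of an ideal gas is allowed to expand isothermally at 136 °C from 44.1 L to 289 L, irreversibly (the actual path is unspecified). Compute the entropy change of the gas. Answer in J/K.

Entropy is a state function, so ΔS_gas depends only on the end states.
For an isothermal ideal gas ΔS_gas = nR ln(V₂/V₁) = 5.9 × 8.314 × ln(289/44.1) = 92.2 J/K.

ΔS_gas = 92.2 J/K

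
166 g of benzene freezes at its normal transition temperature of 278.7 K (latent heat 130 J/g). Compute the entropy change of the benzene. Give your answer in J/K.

ΔS = -77.4 J/K

Heat released by the substance: Q = −mL = −166 × 130 = −21580 J.
At constant T, ΔS = Q_rev/T = −21580 / 278.7 = -77.4 J/K.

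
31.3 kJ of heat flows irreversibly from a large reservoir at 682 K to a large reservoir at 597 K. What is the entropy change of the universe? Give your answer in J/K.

ΔS_total = 6.53 J/K

ΔS_hot = −Q/T_H = −31300/682 = -45.8944 J/K and ΔS_cold = +Q/T_C = 31300/597 = 52.4288 J/K.
ΔS_total = -45.8944 + 52.4288 = 6.53 J/K, positive as the second law requires.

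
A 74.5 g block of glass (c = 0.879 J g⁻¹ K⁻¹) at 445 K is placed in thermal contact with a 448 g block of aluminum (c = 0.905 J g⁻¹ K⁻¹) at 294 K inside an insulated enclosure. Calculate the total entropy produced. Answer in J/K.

ΔS_total = 5.34 J/K

Energy balance: T_f = (m₁c₁T₁ + m₂c₂T₂)/(m₁c₁ + m₂c₂) = 315 K.
ΔS₁ = m₁c₁ ln(T_f/T₁) = 65.4855 × ln(315/445) = -22.63 J/K.
ΔS₂ = m₂c₂ ln(T_f/T₂) = 405.44 × ln(315/294) = 27.97 J/K.
ΔS_total = -22.63 + 27.97 = 5.34 J/K.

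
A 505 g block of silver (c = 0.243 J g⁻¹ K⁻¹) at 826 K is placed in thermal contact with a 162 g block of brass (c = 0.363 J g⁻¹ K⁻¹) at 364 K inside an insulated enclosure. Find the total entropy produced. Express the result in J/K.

ΔS_total = 11.9 J/K

Energy balance: T_f = (m₁c₁T₁ + m₂c₂T₂)/(m₁c₁ + m₂c₂) = 676.33 K.
ΔS₁ = m₁c₁ ln(T_f/T₁) = 122.715 × ln(676.33/826) = -24.53 J/K.
ΔS₂ = m₂c₂ ln(T_f/T₂) = 58.806 × ln(676.33/364) = 36.43 J/K.
ΔS_total = -24.53 + 36.43 = 11.9 J/K.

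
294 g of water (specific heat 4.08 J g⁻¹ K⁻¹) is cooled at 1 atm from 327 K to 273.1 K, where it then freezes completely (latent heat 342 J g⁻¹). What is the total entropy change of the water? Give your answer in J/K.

ΔS = -584 J/K

Cooling step: ΔS₁ = m c ln(T_tr/T_i) = 294 × 4.08 × ln(273.1/327) = -216.1 J/K.
Phase change: ΔS₂ = −mL/T_tr = −294 × 342 / 273.1 = -368.2 J/K.
ΔS_total = (-216.1) + (-368.2) = -584 J/K.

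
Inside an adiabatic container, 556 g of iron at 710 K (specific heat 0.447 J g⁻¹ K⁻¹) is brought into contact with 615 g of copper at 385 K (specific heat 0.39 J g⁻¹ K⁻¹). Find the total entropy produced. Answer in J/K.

ΔS_total = 22.4 J/K

Energy balance: T_f = (m₁c₁T₁ + m₂c₂T₂)/(m₁c₁ + m₂c₂) = 550.39 K.
ΔS₁ = m₁c₁ ln(T_f/T₁) = 248.532 × ln(550.39/710) = -63.29 J/K.
ΔS₂ = m₂c₂ ln(T_f/T₂) = 239.85 × ln(550.39/385) = 85.72 J/K.
ΔS_total = -63.29 + 85.72 = 22.4 J/K.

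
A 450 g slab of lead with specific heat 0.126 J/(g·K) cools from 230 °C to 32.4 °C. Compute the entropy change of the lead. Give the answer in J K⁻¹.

In kelvin: T₁ = 503.15 K, T₂ = 305.55 K. ΔS = ∫dQ_rev/T = m c ln(T₂/T₁) = 450 × 0.126 × ln(305.55/503.15) = -28.3 J/K.

ΔS = -28.3 J/K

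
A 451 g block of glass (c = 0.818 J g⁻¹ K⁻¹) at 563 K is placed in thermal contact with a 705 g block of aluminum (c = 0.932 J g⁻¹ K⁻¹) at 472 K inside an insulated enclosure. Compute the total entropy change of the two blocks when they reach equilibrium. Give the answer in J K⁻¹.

ΔS_total = 3.73 J/K

Energy balance: T_f = (m₁c₁T₁ + m₂c₂T₂)/(m₁c₁ + m₂c₂) = 504.72 K.
ΔS₁ = m₁c₁ ln(T_f/T₁) = 368.918 × ln(504.72/563) = -40.31 J/K.
ΔS₂ = m₂c₂ ln(T_f/T₂) = 657.06 × ln(504.72/472) = 44.04 J/K.
ΔS_total = -40.31 + 44.04 = 3.73 J/K.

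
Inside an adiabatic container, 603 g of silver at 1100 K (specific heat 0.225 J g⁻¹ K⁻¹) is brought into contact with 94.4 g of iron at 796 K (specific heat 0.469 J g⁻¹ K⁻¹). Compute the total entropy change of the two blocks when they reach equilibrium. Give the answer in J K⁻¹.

ΔS_total = 1.65 J/K

Energy balance: T_f = (m₁c₁T₁ + m₂c₂T₂)/(m₁c₁ + m₂c₂) = 1025.2 K.
ΔS₁ = m₁c₁ ln(T_f/T₁) = 135.675 × ln(1025.2/1100) = -9.554 J/K.
ΔS₂ = m₂c₂ ln(T_f/T₂) = 44.2736 × ln(1025.2/796) = 11.2 J/K.
ΔS_total = -9.554 + 11.2 = 1.65 J/K.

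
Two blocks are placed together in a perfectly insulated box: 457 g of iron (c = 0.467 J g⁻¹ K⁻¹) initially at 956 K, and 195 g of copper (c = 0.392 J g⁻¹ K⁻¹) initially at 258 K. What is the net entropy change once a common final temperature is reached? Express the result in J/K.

Energy balance: T_f = (m₁c₁T₁ + m₂c₂T₂)/(m₁c₁ + m₂c₂) = 771.93 K.
ΔS₁ = m₁c₁ ln(T_f/T₁) = 213.419 × ln(771.93/956) = -45.64 J/K.
ΔS₂ = m₂c₂ ln(T_f/T₂) = 76.44 × ln(771.93/258) = 83.77 J/K.
ΔS_total = -45.64 + 83.77 = 38.1 J/K.

ΔS_total = 38.1 J/K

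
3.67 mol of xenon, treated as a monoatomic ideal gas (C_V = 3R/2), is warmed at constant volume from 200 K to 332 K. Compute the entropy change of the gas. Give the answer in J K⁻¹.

ΔS = 23.2 J/K

At constant volume, ΔS = nC_V ln(T₂/T₁) with C_V = 3R/2 = 12.47 J mol⁻¹ K⁻¹.
ΔS = 3.67 × 12.47 × ln(332/200) = 23.2 J/K.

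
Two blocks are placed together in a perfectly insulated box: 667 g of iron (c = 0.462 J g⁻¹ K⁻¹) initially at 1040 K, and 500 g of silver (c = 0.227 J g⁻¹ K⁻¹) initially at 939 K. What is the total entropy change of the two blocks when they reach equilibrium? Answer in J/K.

ΔS_total = 0.426 J/K

Energy balance: T_f = (m₁c₁T₁ + m₂c₂T₂)/(m₁c₁ + m₂c₂) = 1012.8 K.
ΔS₁ = m₁c₁ ln(T_f/T₁) = 308.154 × ln(1012.8/1040) = -8.163 J/K.
ΔS₂ = m₂c₂ ln(T_f/T₂) = 113.5 × ln(1012.8/939) = 8.589 J/K.
ΔS_total = -8.163 + 8.589 = 0.426 J/K.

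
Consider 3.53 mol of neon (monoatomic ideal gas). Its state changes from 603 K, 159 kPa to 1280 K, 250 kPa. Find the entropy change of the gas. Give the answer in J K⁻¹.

ΔS = 41.9 J/K

ΔS = nC_p ln(T₂/T₁) − nR ln(P₂/P₁), with C_p = 5R/2 = 20.79 J mol⁻¹ K⁻¹ for a monoatomic ideal gas.
ΔS = 3.53 × [20.79 × ln(1280/603) − 8.314 × ln(250/159)] = 41.9 J/K.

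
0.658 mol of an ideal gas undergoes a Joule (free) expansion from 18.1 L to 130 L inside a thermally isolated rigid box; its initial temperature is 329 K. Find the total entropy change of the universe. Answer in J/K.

ΔS_universe = 10.8 J/K

No heat is exchanged and no work is done, so the ideal-gas temperature stays constant.
Entropy is a state function; using a reversible isothermal path, ΔS_gas = nR ln(V₂/V₁) = 0.658 × 8.314 × ln(130/18.1) = 10.8 J/K.
The insulated surroundings exchange no heat, so ΔS_surr = 0 and ΔS_universe = ΔS_gas.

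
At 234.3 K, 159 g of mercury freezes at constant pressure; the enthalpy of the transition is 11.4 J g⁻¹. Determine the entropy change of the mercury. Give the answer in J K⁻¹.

Heat released by the substance: Q = −mL = −159 × 11.4 = −1812.6 J.
At constant T, ΔS = Q_rev/T = −1812.6 / 234.3 = -7.74 J/K.

ΔS = -7.74 J/K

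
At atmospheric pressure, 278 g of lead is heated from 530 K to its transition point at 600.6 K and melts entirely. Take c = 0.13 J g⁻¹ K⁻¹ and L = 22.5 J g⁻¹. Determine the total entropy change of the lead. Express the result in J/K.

Warming step: ΔS₁ = m c ln(T_tr/T_i) = 278 × 0.13 × ln(600.6/530) = 4.519 J/K.
Phase change: ΔS₂ = +mL/T_tr = 278 × 22.5 / 600.6 = 10.41 J/K.
ΔS_total = (4.519) + (10.41) = 14.9 J/K.

ΔS = 14.9 J/K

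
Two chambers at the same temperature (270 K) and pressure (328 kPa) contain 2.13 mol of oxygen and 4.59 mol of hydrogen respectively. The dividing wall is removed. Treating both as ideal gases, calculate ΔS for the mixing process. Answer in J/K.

ΔS_mix = 34.9 J/K

Mole fractions: x_A = 2.13/6.72 = 0.317, x_B = 0.683.
ΔS_mix = −R(n_A ln x_A + n_B ln x_B) = −8.314 × (2.13 ln 0.317 + 4.59 ln 0.683) = 34.9 J/K.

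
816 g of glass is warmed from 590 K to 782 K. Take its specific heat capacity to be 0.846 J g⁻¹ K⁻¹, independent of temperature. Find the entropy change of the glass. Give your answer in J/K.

ΔS = 194 J/K

ΔS = ∫dQ_rev/T = m c ln(T₂/T₁) = 816 × 0.846 × ln(782/590) = 194 J/K.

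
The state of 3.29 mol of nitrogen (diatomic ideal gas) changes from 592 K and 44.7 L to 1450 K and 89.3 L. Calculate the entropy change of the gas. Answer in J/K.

ΔS = 80.2 J/K

Entropy is a state function: ΔS = nC_V ln(T₂/T₁) + nR ln(V₂/V₁), with C_V = 5R/2 = 20.79 J mol⁻¹ K⁻¹ for a diatomic ideal gas.
ΔS = 3.29 × [20.79 × ln(1450/592) + 8.314 × ln(89.3/44.7)] = 80.2 J/K.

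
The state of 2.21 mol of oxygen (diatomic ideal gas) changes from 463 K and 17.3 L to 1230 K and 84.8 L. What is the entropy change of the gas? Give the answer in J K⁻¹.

ΔS = 74.1 J/K

Entropy is a state function: ΔS = nC_V ln(T₂/T₁) + nR ln(V₂/V₁), with C_V = 5R/2 = 20.79 J mol⁻¹ K⁻¹ for a diatomic ideal gas.
ΔS = 2.21 × [20.79 × ln(1230/463) + 8.314 × ln(84.8/17.3)] = 74.1 J/K.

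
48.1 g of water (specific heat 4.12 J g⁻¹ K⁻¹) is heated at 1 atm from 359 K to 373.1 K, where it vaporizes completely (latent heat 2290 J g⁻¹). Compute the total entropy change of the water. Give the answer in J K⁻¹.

Warming step: ΔS₁ = m c ln(T_tr/T_i) = 48.1 × 4.12 × ln(373.1/359) = 7.634 J/K.
Phase change: ΔS₂ = +mL/T_tr = 48.1 × 2290 / 373.1 = 295.2 J/K.
ΔS_total = (7.634) + (295.2) = 303 J/K.

ΔS = 303 J/K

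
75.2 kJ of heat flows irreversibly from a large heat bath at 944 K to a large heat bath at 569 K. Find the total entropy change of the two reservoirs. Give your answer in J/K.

ΔS_hot = −Q/T_H = −75200/944 = -79.66 J/K and ΔS_cold = +Q/T_C = 75200/569 = 132.2 J/K.
ΔS_total = -79.66 + 132.2 = 52.5 J/K, positive as the second law requires.

ΔS_total = 52.5 J/K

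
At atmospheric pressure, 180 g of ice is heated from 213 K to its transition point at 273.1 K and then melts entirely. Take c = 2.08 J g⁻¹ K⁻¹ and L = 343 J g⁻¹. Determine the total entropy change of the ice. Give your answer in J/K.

ΔS = 319 J/K

Warming step: ΔS₁ = m c ln(T_tr/T_i) = 180 × 2.08 × ln(273.1/213) = 93.06 J/K.
Phase change: ΔS₂ = +mL/T_tr = 180 × 343 / 273.1 = 226.1 J/K.
ΔS_total = (93.06) + (226.1) = 319 J/K.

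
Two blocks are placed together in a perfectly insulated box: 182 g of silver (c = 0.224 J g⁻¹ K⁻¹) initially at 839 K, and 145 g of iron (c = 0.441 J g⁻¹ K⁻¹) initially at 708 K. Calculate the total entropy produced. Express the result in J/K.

Energy balance: T_f = (m₁c₁T₁ + m₂c₂T₂)/(m₁c₁ + m₂c₂) = 759 K.
ΔS₁ = m₁c₁ ln(T_f/T₁) = 40.768 × ln(759/839) = -4.085 J/K.
ΔS₂ = m₂c₂ ln(T_f/T₂) = 63.945 × ln(759/708) = 4.448 J/K.
ΔS_total = -4.085 + 4.448 = 0.363 J/K.

ΔS_total = 0.363 J/K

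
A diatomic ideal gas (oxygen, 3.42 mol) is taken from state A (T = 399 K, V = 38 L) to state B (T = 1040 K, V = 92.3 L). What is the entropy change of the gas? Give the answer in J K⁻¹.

Entropy is a state function: ΔS = nC_V ln(T₂/T₁) + nR ln(V₂/V₁), with C_V = 5R/2 = 20.79 J mol⁻¹ K⁻¹ for a diatomic ideal gas.
ΔS = 3.42 × [20.79 × ln(1040/399) + 8.314 × ln(92.3/38)] = 93.3 J/K.

ΔS = 93.3 J/K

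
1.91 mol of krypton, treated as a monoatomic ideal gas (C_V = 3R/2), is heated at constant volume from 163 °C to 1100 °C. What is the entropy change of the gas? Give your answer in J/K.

In kelvin: T₁ = 436.15 K, T₂ = 1373.15 K. At constant volume, ΔS = nC_V ln(T₂/T₁) with C_V = 3R/2 = 12.47 J mol⁻¹ K⁻¹.
ΔS = 1.91 × 12.47 × ln(1373.15/436.15) = 27.3 J/K.

ΔS = 27.3 J/K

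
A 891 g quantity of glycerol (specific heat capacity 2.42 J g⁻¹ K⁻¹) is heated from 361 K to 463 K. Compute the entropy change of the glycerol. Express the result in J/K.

ΔS = ∫dQ_rev/T = m c ln(T₂/T₁) = 891 × 2.42 × ln(463/361) = 537 J/K.

ΔS = 537 J/K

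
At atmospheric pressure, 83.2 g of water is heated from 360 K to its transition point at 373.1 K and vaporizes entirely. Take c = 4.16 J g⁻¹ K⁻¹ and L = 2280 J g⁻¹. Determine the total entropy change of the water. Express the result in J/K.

ΔS = 521 J/K

Warming step: ΔS₁ = m c ln(T_tr/T_i) = 83.2 × 4.16 × ln(373.1/360) = 12.37 J/K.
Phase change: ΔS₂ = +mL/T_tr = 83.2 × 2280 / 373.1 = 508.4 J/K.
ΔS_total = (12.37) + (508.4) = 521 J/K.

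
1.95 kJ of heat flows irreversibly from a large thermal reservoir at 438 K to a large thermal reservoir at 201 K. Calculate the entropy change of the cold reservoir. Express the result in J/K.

The cold reservoir gains heat Q, so ΔS_cold = +Q/T_C = 1950/201 = 9.7 J/K.

ΔS_cold = 9.7 J/K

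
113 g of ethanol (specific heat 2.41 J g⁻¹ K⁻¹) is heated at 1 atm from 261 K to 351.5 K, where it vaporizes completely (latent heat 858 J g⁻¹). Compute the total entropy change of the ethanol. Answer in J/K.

ΔS = 357 J/K

Warming step: ΔS₁ = m c ln(T_tr/T_i) = 113 × 2.41 × ln(351.5/261) = 81.07 J/K.
Phase change: ΔS₂ = +mL/T_tr = 113 × 858 / 351.5 = 275.8 J/K.
ΔS_total = (81.07) + (275.8) = 357 J/K.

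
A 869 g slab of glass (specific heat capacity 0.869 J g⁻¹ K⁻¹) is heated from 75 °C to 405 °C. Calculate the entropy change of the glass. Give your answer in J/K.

In kelvin: T₁ = 348.15 K, T₂ = 678.15 K. ΔS = ∫dQ_rev/T = m c ln(T₂/T₁) = 869 × 0.869 × ln(678.15/348.15) = 503 J/K.

ΔS = 503 J/K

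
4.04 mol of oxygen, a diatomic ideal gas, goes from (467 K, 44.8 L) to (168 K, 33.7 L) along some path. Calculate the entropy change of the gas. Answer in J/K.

ΔS = -95.4 J/K

Entropy is a state function: ΔS = nC_V ln(T₂/T₁) + nR ln(V₂/V₁), with C_V = 5R/2 = 20.79 J mol⁻¹ K⁻¹ for a diatomic ideal gas.
ΔS = 4.04 × [20.79 × ln(168/467) + 8.314 × ln(33.7/44.8)] = -95.4 J/K.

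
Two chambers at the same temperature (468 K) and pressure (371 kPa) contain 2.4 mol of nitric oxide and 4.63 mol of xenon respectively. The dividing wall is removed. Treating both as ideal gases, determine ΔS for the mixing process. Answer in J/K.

ΔS_mix = 37.5 J/K

Mole fractions: x_A = 2.4/7.03 = 0.341, x_B = 0.659.
ΔS_mix = −R(n_A ln x_A + n_B ln x_B) = −8.314 × (2.4 ln 0.341 + 4.63 ln 0.659) = 37.5 J/K.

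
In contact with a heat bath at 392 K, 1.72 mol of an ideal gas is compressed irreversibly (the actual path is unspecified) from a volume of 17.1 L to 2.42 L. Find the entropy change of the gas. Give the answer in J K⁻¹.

Entropy is a state function, so ΔS_gas depends only on the end states.
For an isothermal ideal gas ΔS_gas = nR ln(V₂/V₁) = 1.72 × 8.314 × ln(2.42/17.1) = -28 J/K.

ΔS_gas = -28 J/K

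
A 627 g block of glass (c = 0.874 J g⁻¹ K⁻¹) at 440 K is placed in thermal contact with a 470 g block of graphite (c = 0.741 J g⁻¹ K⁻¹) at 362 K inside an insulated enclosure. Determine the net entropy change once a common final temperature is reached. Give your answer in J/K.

Energy balance: T_f = (m₁c₁T₁ + m₂c₂T₂)/(m₁c₁ + m₂c₂) = 409.69 K.
ΔS₁ = m₁c₁ ln(T_f/T₁) = 547.998 × ln(409.69/440) = -39.11 J/K.
ΔS₂ = m₂c₂ ln(T_f/T₂) = 348.27 × ln(409.69/362) = 43.1 J/K.
ΔS_total = -39.11 + 43.1 = 3.99 J/K.

ΔS_total = 3.99 J/K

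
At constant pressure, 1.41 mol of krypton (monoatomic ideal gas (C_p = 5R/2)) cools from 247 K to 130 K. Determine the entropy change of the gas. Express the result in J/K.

At constant pressure, ΔS = nC_p ln(T₂/T₁) with C_p = 5R/2 = 20.79 J mol⁻¹ K⁻¹.
ΔS = 1.41 × 20.79 × ln(130/247) = -18.8 J/K.

ΔS = -18.8 J/K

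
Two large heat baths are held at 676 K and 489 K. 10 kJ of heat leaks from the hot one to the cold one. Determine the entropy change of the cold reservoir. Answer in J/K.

ΔS_cold = 20.4 J/K

The cold reservoir gains heat Q, so ΔS_cold = +Q/T_C = 10000/489 = 20.4 J/K.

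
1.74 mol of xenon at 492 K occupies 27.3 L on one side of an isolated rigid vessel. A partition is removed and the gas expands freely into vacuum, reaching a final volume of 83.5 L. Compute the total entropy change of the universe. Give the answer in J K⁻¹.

For an ideal gas in free expansion Q = 0 and W = 0, so T is unchanged.
Entropy is a state function; using a reversible isothermal path, ΔS_gas = nR ln(V₂/V₁) = 1.74 × 8.314 × ln(83.5/27.3) = 16.2 J/K.
The insulated surroundings exchange no heat, so ΔS_surr = 0 and ΔS_universe = ΔS_gas.

ΔS_universe = 16.2 J/K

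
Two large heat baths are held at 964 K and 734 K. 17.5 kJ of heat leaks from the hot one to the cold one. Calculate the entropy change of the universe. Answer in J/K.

ΔS_hot = −Q/T_H = −17500/964 = -18.15 J/K and ΔS_cold = +Q/T_C = 17500/734 = 23.84 J/K.
ΔS_total = -18.15 + 23.84 = 5.69 J/K, positive as the second law requires.

ΔS_total = 5.69 J/K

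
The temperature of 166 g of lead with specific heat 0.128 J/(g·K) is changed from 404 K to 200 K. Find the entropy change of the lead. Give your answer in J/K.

ΔS = ∫dQ_rev/T = m c ln(T₂/T₁) = 166 × 0.128 × ln(200/404) = -14.9 J/K.

ΔS = -14.9 J/K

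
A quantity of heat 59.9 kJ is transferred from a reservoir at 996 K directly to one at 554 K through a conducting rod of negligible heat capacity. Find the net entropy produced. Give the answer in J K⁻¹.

ΔS_total = 48 J/K

ΔS_hot = −Q/T_H = −59900/996 = -60.14 J/K and ΔS_cold = +Q/T_C = 59900/554 = 108.1 J/K.
ΔS_total = -60.14 + 108.1 = 48 J/K, positive as the second law requires.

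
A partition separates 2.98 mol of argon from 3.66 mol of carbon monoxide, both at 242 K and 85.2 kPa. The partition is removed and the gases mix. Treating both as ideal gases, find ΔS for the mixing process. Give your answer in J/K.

ΔS_mix = 38 J/K

Mole fractions: x_A = 2.98/6.64 = 0.449, x_B = 0.551.
ΔS_mix = −R(n_A ln x_A + n_B ln x_B) = −8.314 × (2.98 ln 0.449 + 3.66 ln 0.551) = 38 J/K.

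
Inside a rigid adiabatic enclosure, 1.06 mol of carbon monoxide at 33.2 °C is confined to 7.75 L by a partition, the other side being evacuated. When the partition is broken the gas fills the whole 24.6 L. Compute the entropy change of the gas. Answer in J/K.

For an ideal gas in free expansion Q = 0 and W = 0, so T is unchanged.
Entropy is a state function; using a reversible isothermal path, ΔS_gas = nR ln(V₂/V₁) = 1.06 × 8.314 × ln(24.6/7.75) = 10.2 J/K.

ΔS_gas = 10.2 J/K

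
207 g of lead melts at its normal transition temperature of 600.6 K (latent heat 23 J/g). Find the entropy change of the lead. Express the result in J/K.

ΔS = 7.93 J/K

Heat absorbed by the substance: Q = mL = 207 × 23 = 4761 J.
At constant T, ΔS = Q_rev/T = 4761 / 600.6 = 7.93 J/K.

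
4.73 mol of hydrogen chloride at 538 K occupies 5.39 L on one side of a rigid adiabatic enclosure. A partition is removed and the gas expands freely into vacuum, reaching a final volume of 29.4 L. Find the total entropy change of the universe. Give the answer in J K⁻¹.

No heat is exchanged and no work is done, so the ideal-gas temperature stays constant.
Entropy is a state function; using a reversible isothermal path, ΔS_gas = nR ln(V₂/V₁) = 4.73 × 8.314 × ln(29.4/5.39) = 66.7 J/K.
The insulated surroundings exchange no heat, so ΔS_surr = 0 and ΔS_universe = ΔS_gas.

ΔS_universe = 66.7 J/K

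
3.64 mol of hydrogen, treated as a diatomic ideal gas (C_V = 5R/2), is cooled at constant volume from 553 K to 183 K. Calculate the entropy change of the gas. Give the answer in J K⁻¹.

ΔS = -83.7 J/K

At constant volume, ΔS = nC_V ln(T₂/T₁) with C_V = 5R/2 = 20.79 J mol⁻¹ K⁻¹.
ΔS = 3.64 × 20.79 × ln(183/553) = -83.7 J/K.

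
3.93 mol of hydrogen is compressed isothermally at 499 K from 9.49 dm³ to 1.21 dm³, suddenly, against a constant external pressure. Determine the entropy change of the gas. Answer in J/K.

Entropy is a state function, so ΔS_gas depends only on the end states.
For an isothermal ideal gas ΔS_gas = nR ln(V₂/V₁) = 3.93 × 8.314 × ln(1.21/9.49) = -67.3 J/K.

ΔS_gas = -67.3 J/K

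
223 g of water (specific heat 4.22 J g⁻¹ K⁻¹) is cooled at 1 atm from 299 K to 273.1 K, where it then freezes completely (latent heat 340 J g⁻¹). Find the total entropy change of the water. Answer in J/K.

ΔS = -363 J/K

Cooling step: ΔS₁ = m c ln(T_tr/T_i) = 223 × 4.22 × ln(273.1/299) = -85.27 J/K.
Phase change: ΔS₂ = −mL/T_tr = −223 × 340 / 273.1 = -277.6 J/K.
ΔS_total = (-85.27) + (-277.6) = -363 J/K.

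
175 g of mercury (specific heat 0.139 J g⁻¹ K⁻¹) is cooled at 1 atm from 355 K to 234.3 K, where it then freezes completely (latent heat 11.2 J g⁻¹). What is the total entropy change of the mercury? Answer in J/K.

ΔS = -18.5 J/K

Cooling step: ΔS₁ = m c ln(T_tr/T_i) = 175 × 0.139 × ln(234.3/355) = -10.11 J/K.
Phase change: ΔS₂ = −mL/T_tr = −175 × 11.2 / 234.3 = -8.365 J/K.
ΔS_total = (-10.11) + (-8.365) = -18.5 J/K.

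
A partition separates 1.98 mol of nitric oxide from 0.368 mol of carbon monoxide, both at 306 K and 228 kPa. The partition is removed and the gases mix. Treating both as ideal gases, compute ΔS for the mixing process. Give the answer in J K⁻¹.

Mole fractions: x_A = 1.98/2.35 = 0.843, x_B = 0.157.
ΔS_mix = −R(n_A ln x_A + n_B ln x_B) = −8.314 × (1.98 ln 0.843 + 0.368 ln 0.157) = 8.48 J/K.

ΔS_mix = 8.48 J/K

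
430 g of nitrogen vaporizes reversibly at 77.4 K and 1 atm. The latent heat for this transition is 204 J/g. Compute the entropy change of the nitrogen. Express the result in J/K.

ΔS = 1130 J/K

Heat absorbed by the substance: Q = mL = 430 × 204 = 87720 J.
At constant T, ΔS = Q_rev/T = 87720 / 77.4 = 1130 J/K.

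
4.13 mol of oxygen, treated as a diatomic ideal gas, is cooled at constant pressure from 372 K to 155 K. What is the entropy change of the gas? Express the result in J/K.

ΔS = -105 J/K

At constant pressure, ΔS = nC_p ln(T₂/T₁) with C_p = 7R/2 = 29.1 J mol⁻¹ K⁻¹.
ΔS = 4.13 × 29.1 × ln(155/372) = -105 J/K.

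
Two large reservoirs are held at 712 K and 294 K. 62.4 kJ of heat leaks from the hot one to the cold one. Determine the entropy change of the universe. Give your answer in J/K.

ΔS_total = 125 J/K

ΔS_hot = −Q/T_H = −62400/712 = -87.64 J/K and ΔS_cold = +Q/T_C = 62400/294 = 212.2 J/K.
ΔS_total = -87.64 + 212.2 = 125 J/K, positive as the second law requires.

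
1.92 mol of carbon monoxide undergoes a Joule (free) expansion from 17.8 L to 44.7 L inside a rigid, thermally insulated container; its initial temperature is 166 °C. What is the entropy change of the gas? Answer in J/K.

ΔS_gas = 14.7 J/K

For an ideal gas in free expansion Q = 0 and W = 0, so T is unchanged.
Entropy is a state function; using a reversible isothermal path, ΔS_gas = nR ln(V₂/V₁) = 1.92 × 8.314 × ln(44.7/17.8) = 14.7 J/K.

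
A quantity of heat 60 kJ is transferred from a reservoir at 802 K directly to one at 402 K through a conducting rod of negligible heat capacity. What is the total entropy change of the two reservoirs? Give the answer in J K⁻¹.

ΔS_total = 74.4 J/K

ΔS_hot = −Q/T_H = −60000/802 = -74.813 J/K and ΔS_cold = +Q/T_C = 60000/402 = 149.25 J/K.
ΔS_total = -74.813 + 149.25 = 74.4 J/K, positive as the second law requires.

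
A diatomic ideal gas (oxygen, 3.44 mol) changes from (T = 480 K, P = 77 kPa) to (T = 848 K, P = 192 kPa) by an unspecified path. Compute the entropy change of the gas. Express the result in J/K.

ΔS = nC_p ln(T₂/T₁) − nR ln(P₂/P₁), with C_p = 7R/2 = 29.1 J mol⁻¹ K⁻¹ for a diatomic ideal gas.
ΔS = 3.44 × [29.1 × ln(848/480) − 8.314 × ln(192/77)] = 30.8 J/K.

ΔS = 30.8 J/K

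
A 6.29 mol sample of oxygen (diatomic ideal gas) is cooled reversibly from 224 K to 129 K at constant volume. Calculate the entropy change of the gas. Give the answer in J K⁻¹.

At constant volume, ΔS = nC_V ln(T₂/T₁) with C_V = 5R/2 = 20.79 J mol⁻¹ K⁻¹.
ΔS = 6.29 × 20.79 × ln(129/224) = -72.1 J/K.

ΔS = -72.1 J/K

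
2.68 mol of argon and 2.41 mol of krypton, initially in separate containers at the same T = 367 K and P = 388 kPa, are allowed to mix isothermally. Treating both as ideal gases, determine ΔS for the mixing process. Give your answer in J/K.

Mole fractions: x_A = 2.68/5.09 = 0.527, x_B = 0.473.
ΔS_mix = −R(n_A ln x_A + n_B ln x_B) = −8.314 × (2.68 ln 0.527 + 2.41 ln 0.473) = 29.3 J/K.

ΔS_mix = 29.3 J/K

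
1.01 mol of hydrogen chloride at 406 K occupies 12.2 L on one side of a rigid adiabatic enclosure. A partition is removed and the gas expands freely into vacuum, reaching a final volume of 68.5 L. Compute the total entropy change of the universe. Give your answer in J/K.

ΔS_universe = 14.5 J/K

No heat is exchanged and no work is done, so the ideal-gas temperature stays constant.
Entropy is a state function; using a reversible isothermal path, ΔS_gas = nR ln(V₂/V₁) = 1.01 × 8.314 × ln(68.5/12.2) = 14.5 J/K.
The insulated surroundings exchange no heat, so ΔS_surr = 0 and ΔS_universe = ΔS_gas.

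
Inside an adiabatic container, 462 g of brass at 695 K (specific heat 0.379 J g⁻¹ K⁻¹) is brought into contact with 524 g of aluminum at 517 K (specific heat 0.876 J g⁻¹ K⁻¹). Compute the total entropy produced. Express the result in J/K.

Energy balance: T_f = (m₁c₁T₁ + m₂c₂T₂)/(m₁c₁ + m₂c₂) = 566.15 K.
ΔS₁ = m₁c₁ ln(T_f/T₁) = 175.098 × ln(566.15/695) = -35.904 J/K.
ΔS₂ = m₂c₂ ln(T_f/T₂) = 459.024 × ln(566.15/517) = 41.687 J/K.
ΔS_total = -35.904 + 41.687 = 5.78 J/K.

ΔS_total = 5.78 J/K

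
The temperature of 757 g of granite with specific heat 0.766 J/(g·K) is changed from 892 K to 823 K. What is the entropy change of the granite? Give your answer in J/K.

ΔS = ∫dQ_rev/T = m c ln(T₂/T₁) = 757 × 0.766 × ln(823/892) = -46.7 J/K.

ΔS = -46.7 J/K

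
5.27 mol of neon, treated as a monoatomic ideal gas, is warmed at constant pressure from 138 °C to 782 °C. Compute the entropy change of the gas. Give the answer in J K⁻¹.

In kelvin: T₁ = 411.15 K, T₂ = 1055.15 K. At constant pressure, ΔS = nC_p ln(T₂/T₁) with C_p = 5R/2 = 20.79 J mol⁻¹ K⁻¹.
ΔS = 5.27 × 20.79 × ln(1055.15/411.15) = 103 J/K.

ΔS = 103 J/K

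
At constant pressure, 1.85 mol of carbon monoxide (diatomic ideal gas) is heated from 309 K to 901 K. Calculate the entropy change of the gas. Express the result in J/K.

At constant pressure, ΔS = nC_p ln(T₂/T₁) with C_p = 7R/2 = 29.1 J mol⁻¹ K⁻¹.
ΔS = 1.85 × 29.1 × ln(901/309) = 57.6 J/K.

ΔS = 57.6 J/K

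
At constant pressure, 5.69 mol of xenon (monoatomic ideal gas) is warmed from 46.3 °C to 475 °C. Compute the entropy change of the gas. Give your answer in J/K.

ΔS = 101 J/K

In kelvin: T₁ = 319.45 K, T₂ = 748.15 K. At constant pressure, ΔS = nC_p ln(T₂/T₁) with C_p = 5R/2 = 20.79 J mol⁻¹ K⁻¹.
ΔS = 5.69 × 20.79 × ln(748.15/319.45) = 101 J/K.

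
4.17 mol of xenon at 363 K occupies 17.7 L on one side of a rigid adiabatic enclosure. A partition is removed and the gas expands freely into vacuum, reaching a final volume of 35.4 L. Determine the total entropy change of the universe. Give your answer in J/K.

For an ideal gas in free expansion Q = 0 and W = 0, so T is unchanged.
Entropy is a state function; using a reversible isothermal path, ΔS_gas = nR ln(V₂/V₁) = 4.17 × 8.314 × ln(35.4/17.7) = 24 J/K.
The insulated surroundings exchange no heat, so ΔS_surr = 0 and ΔS_universe = ΔS_gas.

ΔS_universe = 24 J/K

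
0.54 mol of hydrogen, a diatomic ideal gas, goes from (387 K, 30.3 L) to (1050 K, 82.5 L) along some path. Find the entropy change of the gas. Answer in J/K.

ΔS = 15.7 J/K

Entropy is a state function: ΔS = nC_V ln(T₂/T₁) + nR ln(V₂/V₁), with C_V = 5R/2 = 20.79 J mol⁻¹ K⁻¹ for a diatomic ideal gas.
ΔS = 0.54 × [20.79 × ln(1050/387) + 8.314 × ln(82.5/30.3)] = 15.7 J/K.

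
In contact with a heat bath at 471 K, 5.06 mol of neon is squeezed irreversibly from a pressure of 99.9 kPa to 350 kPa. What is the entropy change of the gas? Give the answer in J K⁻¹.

ΔS_gas = -52.7 J/K

Entropy is a state function, so ΔS_gas depends only on the end states.
For an isothermal ideal gas ΔS_gas = nR ln(P₁/P₂) = 5.06 × 8.314 × ln(99.9/350) = -52.7 J/K.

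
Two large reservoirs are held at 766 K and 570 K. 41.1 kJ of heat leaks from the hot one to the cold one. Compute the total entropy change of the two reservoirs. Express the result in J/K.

ΔS_hot = −Q/T_H = −41100/766 = -53.6554 J/K and ΔS_cold = +Q/T_C = 41100/570 = 72.1053 J/K.
ΔS_total = -53.6554 + 72.1053 = 18.4 J/K, positive as the second law requires.

ΔS_total = 18.4 J/K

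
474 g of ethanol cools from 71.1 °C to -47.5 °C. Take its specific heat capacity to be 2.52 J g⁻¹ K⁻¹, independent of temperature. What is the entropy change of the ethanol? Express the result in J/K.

In kelvin: T₁ = 344.25 K, T₂ = 225.65 K. ΔS = ∫dQ_rev/T = m c ln(T₂/T₁) = 474 × 2.52 × ln(225.65/344.25) = -505 J/K.

ΔS = -505 J/K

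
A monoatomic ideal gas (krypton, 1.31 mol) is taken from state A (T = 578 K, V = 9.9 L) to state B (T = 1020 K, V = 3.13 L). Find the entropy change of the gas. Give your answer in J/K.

Entropy is a state function: ΔS = nC_V ln(T₂/T₁) + nR ln(V₂/V₁), with C_V = 3R/2 = 12.47 J mol⁻¹ K⁻¹ for a monoatomic ideal gas.
ΔS = 1.31 × [12.47 × ln(1020/578) + 8.314 × ln(3.13/9.9)] = -3.26 J/K.

ΔS = -3.26 J/K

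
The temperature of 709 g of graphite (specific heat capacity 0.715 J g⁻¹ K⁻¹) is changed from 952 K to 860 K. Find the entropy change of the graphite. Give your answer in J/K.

ΔS = -51.5 J/K

ΔS = ∫dQ_rev/T = m c ln(T₂/T₁) = 709 × 0.715 × ln(860/952) = -51.5 J/K.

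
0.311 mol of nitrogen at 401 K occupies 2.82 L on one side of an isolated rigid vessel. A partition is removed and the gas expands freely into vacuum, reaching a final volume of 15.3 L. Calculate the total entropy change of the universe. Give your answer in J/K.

For an ideal gas in free expansion Q = 0 and W = 0, so T is unchanged.
Entropy is a state function; using a reversible isothermal path, ΔS_gas = nR ln(V₂/V₁) = 0.311 × 8.314 × ln(15.3/2.82) = 4.37 J/K.
The insulated surroundings exchange no heat, so ΔS_surr = 0 and ΔS_universe = ΔS_gas.

ΔS_universe = 4.37 J/K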